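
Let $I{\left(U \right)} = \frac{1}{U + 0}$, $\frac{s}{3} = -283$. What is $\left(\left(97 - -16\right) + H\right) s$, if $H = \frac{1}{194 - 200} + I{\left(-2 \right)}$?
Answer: $-95371$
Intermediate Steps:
$s = -849$ ($s = 3 \left(-283\right) = -849$)
$I{\left(U \right)} = \frac{1}{U}$
$H = - \frac{2}{3}$ ($H = \frac{1}{194 - 200} + \frac{1}{-2} = \frac{1}{-6} - \frac{1}{2} = - \frac{1}{6} - \frac{1}{2} = - \frac{2}{3} \approx -0.66667$)
$\left(\left(97 - -16\right) + H\right) s = \left(\left(97 - -16\right) - \frac{2}{3}\right) \left(-849\right) = \left(\left(97 + 16\right) - \frac{2}{3}\right) \left(-849\right) = \left(113 - \frac{2}{3}\right) \left(-849\right) = \frac{337}{3} \left(-849\right) = -95371$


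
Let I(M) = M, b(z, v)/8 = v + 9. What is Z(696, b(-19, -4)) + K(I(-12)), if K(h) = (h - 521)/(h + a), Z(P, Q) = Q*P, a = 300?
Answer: 8017387/288 ≈ 27838.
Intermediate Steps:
b(z, v) = 72 + 8*v (b(z, v) = 8*(v + 9) = 8*(9 + v) = 72 + 8*v)
Z(P, Q) = P*Q
K(h) = (-521 + h)/(300 + h) (K(h) = (h - 521)/(h + 300) = (-521 + h)/(300 + h))
Z(696, b(-19, -4)) + K(I(-12)) = 696*(72 + 8*(-4)) + (-521 - 12)/(300 - 12) = 696*(72 - 32) - 533/288 = 696*40 + (1/288)*(-533) = 27840 - 533/288 = 8017387/288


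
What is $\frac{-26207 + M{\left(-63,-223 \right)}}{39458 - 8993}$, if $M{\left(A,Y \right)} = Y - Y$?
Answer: $- \frac{26207}{30465} \approx -0.86023$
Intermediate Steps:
$M{\left(A,Y \right)} = 0$
$\frac{-26207 + M{\left(-63,-223 \right)}}{39458 - 8993} = \frac{-26207 + 0}{39458 - 8993} = - \frac{26207}{30465}$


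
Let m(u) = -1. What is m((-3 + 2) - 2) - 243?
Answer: -244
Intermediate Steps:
m((-3 + 2) - 2) - 243 = -1 - 243 = -244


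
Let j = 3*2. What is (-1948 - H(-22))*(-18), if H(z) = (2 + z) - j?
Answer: 34596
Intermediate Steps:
j = 6
H(z) = -4 + z (H(z) = (2 + z) - 1*6 = (2 + z) - 6 = -4 + z)
(-1948 - H(-22))*(-18) = (-1948 - (-4 - 22))*(-18) = (-1948 - 1*(-26))*(-18) = (-1948 + 26)*(-18) = -1922*(-18) = 34596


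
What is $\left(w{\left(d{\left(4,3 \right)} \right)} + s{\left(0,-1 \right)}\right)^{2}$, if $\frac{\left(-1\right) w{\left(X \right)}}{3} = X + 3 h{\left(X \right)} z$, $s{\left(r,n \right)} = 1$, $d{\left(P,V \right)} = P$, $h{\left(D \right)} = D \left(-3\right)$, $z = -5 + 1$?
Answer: $196249$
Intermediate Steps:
$z = -4$
$h{\left(D \right)} = - 3 D$
$w{\left(X \right)} = - 111 X$ ($w{\left(X \right)} = - 3 \left(X + 3 \left(- 3 X\right) \left(-4\right)\right) = - 3 \left(X + - 9 X \left(-4\right)\right) = - 3 \left(X + 36 X\right) = - 3 \cdot 37 X = - 111 X$)
$\left(w{\left(d{\left(4,3 \right)} \right)} + s{\left(0,-1 \right)}\right)^{2} = \left(\left(-111\right) 4 + 1\right)^{2} = \left(-444 + 1\right)^{2} = \left(-443\right)^{2} = 196249$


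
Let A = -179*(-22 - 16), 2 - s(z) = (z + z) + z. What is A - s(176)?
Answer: 7328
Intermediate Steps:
s(z) = 2 - 3*z (s(z) = 2 - ((z + z) + z) = 2 - (2*z + z) = 2 - 3*z)
A = 6802 (A = -179*(-38) = 6802)
A - s(176) = 6802 - (2 - 3*176) = 6802 - (2 - 528) = 6802 - 1*(-526) = 6802 + 526 = 7328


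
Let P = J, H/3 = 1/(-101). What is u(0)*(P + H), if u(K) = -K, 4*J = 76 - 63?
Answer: 0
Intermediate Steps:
J = 13/4 (J = (76 - 63)/4 = (¼)*13 = 13/4 ≈ 3.2500)
H = -3/101 (H = 3/(-101) = 3*(-1/101) = -3/101 ≈ -0.029703)
P = 13/4 ≈ 3.2500
u(0)*(P + H) = (-1*0)*(13/4 - 3/101) = 0*(1301/404) = 0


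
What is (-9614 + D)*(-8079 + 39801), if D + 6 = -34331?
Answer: -1394213622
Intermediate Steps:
D = -34337 (D = -6 - 34331 = -34337)
(-9614 + D)*(-8079 + 39801) = (-9614 - 34337)*(-8079 + 39801) = -43951*31722 = -1394213622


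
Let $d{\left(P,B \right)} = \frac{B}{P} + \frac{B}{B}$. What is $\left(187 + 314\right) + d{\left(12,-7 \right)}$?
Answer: $\frac{6017}{12} \approx 501.42$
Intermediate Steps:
$d{\left(P,B \right)} = 1 + \frac{B}{P}$ ($d{\left(P,B \right)} = \frac{B}{P} + 1 = 1 + \frac{B}{P}$)
$\left(187 + 314\right) + d{\left(12,-7 \right)} = \left(187 + 314\right) + \frac{-7 + 12}{12} = 501 + \frac{1}{12} \cdot 5 = 501 + \frac{5}{12} = \frac{6017}{12}$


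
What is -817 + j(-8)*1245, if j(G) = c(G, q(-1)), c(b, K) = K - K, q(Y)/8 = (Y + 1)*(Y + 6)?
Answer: -817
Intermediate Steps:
q(Y) = 8*(1 + Y)*(6 + Y) (q(Y) = 8*((Y + 1)*(Y + 6)) = 8*((1 + Y)*(6 + Y)) = 8*(1 + Y)*(6 + Y))
c(b, K) = 0
j(G) = 0
-817 + j(-8)*1245 = -817 + 0*1245 = -817 + 0 = -817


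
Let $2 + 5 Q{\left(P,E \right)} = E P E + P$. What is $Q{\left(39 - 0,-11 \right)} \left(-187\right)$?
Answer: $- \frac{889372}{5} \approx -1.7787 \cdot 10^{5}$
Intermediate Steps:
$Q{\left(P,E \right)} = - \frac{2}{5} + \frac{P}{5} + \frac{P E^{2}}{5}$ ($Q{\left(P,E \right)} = - \frac{2}{5} + \frac{E P E + P}{5} = - \frac{2}{5} + \frac{P E^{2} + P}{5} = - \frac{2}{5} + \frac{P + P E^{2}}{5} = - \frac{2}{5} + \left(\frac{P}{5} + \frac{P E^{2}}{5}\right) = - \frac{2}{5} + \frac{P}{5} + \frac{P E^{2}}{5}$)
$Q{\left(39 - 0,-11 \right)} \left(-187\right) = \left(- \frac{2}{5} + \frac{39 - 0}{5} + \frac{\left(39 - 0\right) \left(-11\right)^{2}}{5}\right) \left(-187\right) = \left(- \frac{2}{5} + \frac{39 + 0}{5} + \frac{1}{5} \left(39 + 0\right) 121\right) \left(-187\right) = \left(- \frac{2}{5} + \frac{1}{5} \cdot 39 + \frac{1}{5} \cdot 39 \cdot 121\right) \left(-187\right) = \left(- \frac{2}{5} + \frac{39}{5} + \frac{4719}{5}\right) \left(-187\right) = \frac{4756}{5} \left(-187\right) = - \frac{889372}{5}$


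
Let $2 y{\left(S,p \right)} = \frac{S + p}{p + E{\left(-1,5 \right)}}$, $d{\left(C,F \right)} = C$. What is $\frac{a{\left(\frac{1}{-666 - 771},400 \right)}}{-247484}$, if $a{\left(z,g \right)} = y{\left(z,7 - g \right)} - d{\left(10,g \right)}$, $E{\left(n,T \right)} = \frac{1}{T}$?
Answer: $\frac{26810825}{698466173712} \approx 3.8385 \cdot 10^{-5}$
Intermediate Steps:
$y{\left(S,p \right)} = \frac{S + p}{2 \left(\frac{1}{5} + p\right)}$ ($y{\left(S,p \right)} = \frac{\left(S + p\right) \frac{1}{p + \frac{1}{5}}}{2} = \frac{\left(S + p\right) \frac{1}{\frac{1}{5} + p}}{2} = \frac{\frac{1}{\frac{1}{5} + p} \left(S + p\right)}{2} = \frac{S + p}{2 \left(\frac{1}{5} + p\right)}$)
$a{\left(z,g \right)} = -10 + \frac{5 \left(7 + z - g\right)}{2 \left(36 - 5 g\right)}$ ($a{\left(z,g \right)} = \frac{5 \left(z - \left(-7 + g\right)\right)}{2 \left(1 + 5 \left(7 - g\right)\right)} - 10 = \frac{5 \left(7 + z - g\right)}{2 \left(1 - \left(-35 + 5 g\right)\right)} - 10 = \frac{5 \left(7 + z - g\right)}{2 \left(36 - 5 g\right)} - 10 = -10 + \frac{5 \left(7 + z - g\right)}{2 \left(36 - 5 g\right)}$)
$\frac{a{\left(\frac{1}{-666 - 771},400 \right)}}{-247484} = \frac{\frac{5}{2} \frac{1}{-36 + 5 \cdot 400} \left(137 - \frac{1}{-666 - 771} - 7600\right)}{-247484} = \frac{5 \left(137 - \frac{1}{-1437} - 7600\right)}{2 \left(-36 + 2000\right)} \left(- \frac{1}{247484}\right) = \frac{5 \left(137 - - \frac{1}{1437} - 7600\right)}{2 \cdot 1964} \left(- \frac{1}{247484}\right) = \frac{5}{2} \cdot \frac{1}{1964} \left(137 + \frac{1}{1437} - 7600\right) \left(- \frac{1}{247484}\right) = \frac{5}{2} \cdot \frac{1}{1964} \left(- \frac{10724330}{1437}\right) \left(- \frac{1}{247484}\right) = \left(- \frac{26810825}{2822268}\right) \left(- \frac{1}{247484}\right) = \frac{26810825}{698466173712}$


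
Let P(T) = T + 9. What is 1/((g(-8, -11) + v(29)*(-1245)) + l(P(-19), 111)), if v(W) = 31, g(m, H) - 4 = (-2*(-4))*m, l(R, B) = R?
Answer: -1/38665 ≈ -2.5863e-5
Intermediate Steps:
P(T) = 9 + T
g(m, H) = 4 + 8*m (g(m, H) = 4 + (-2*(-4))*m = 4 + 8*m)
1/((g(-8, -11) + v(29)*(-1245)) + l(P(-19), 111)) = 1/(((4 + 8*(-8)) + 31*(-1245)) + (9 - 19)) = 1/(((4 - 64) - 38595) - 10) = 1/((-60 - 38595) - 10) = 1/(-38655 - 10) = 1/(-38665) = -1/38665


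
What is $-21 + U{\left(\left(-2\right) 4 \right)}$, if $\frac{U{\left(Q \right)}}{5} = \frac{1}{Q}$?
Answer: $- \frac{173}{8} \approx -21.625$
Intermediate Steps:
$U{\left(Q \right)} = \frac{5}{Q}$
$-21 + U{\left(\left(-2\right) 4 \right)} = -21 + \frac{5}{\left(-2\right) 4} = -21 + \frac{5}{-8} = -21 + 5 \left(- \frac{1}{8}\right) = -21 - \frac{5}{8} = - \frac{173}{8}$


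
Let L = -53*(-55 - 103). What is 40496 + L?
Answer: 48870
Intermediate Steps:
L = 8374 (L = -53*(-158) = 8374)
40496 + L = 40496 + 8374 = 48870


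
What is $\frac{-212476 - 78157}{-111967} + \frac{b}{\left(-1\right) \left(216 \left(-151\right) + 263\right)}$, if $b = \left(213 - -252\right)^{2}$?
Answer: $\frac{33612914024}{3622468351} \approx 9.279$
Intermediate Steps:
$b = 216225$ ($b = \left(213 + 252\right)^{2} = 465^{2} = 216225$)
$\frac{-212476 - 78157}{-111967} + \frac{b}{\left(-1\right) \left(216 \left(-151\right) + 263\right)} = \frac{-212476 - 78157}{-111967} + \frac{216225}{\left(-1\right) \left(216 \left(-151\right) + 263\right)} = \left(-212476 - 78157\right) \left(- \frac{1}{111967}\right) + \frac{216225}{\left(-1\right) \left(-32616 + 263\right)} = \left(-290633\right) \left(- \frac{1}{111967}\right) + \frac{216225}{\left(-1\right) \left(-32353\right)} = \frac{290633}{111967} + \frac{216225}{32353} = \frac{33612914024}{3622468351}$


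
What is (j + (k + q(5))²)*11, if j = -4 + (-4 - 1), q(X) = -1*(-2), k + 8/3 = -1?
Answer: -616/9 ≈ -68.444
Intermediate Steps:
k = -11/3 (k = -8/3 - 1 = -11/3 ≈ -3.6667)
q(X) = 2
j = -9 (j = -4 - 5 = -9)
(j + (k + q(5))²)*11 = (-9 + (-11/3 + 2)²)*11 = (-9 + (-5/3)²)*11 = (-9 + 25/9)*11 = -56/9*11 = -616/9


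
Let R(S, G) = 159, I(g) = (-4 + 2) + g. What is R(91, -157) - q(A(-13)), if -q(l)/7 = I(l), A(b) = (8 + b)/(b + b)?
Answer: 3805/26 ≈ 146.35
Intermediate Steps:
I(g) = -2 + g
A(b) = (8 + b)/(2*b) (A(b) = (8 + b)/((2*b)) = (8 + b)*(1/(2*b)) = (8 + b)/(2*b))
q(l) = 14 - 7*l (q(l) = -7*(-2 + l) = 14 - 7*l)
R(91, -157) - q(A(-13)) = 159 - (14 - 7*(8 - 13)/(2*(-13))) = 159 - (14 - 7*(-1)*(-5)/(2*13)) = 159 - (14 - 7*5/26) = 159 - (14 - 35/26) = 159 - 1*329/26 = 159 - 329/26 = 3805/26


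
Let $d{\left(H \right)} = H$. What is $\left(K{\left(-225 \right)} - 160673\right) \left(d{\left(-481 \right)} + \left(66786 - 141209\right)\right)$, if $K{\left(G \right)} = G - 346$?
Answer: $12077820576$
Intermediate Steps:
$K{\left(G \right)} = -346 + G$
$\left(K{\left(-225 \right)} - 160673\right) \left(d{\left(-481 \right)} + \left(66786 - 141209\right)\right) = \left(\left(-346 - 225\right) - 160673\right) \left(-481 + \left(66786 - 141209\right)\right) = \left(-571 - 160673\right) \left(-481 + \left(66786 - 141209\right)\right) = - 161244 \left(-481 - 74423\right) = \left(-161244\right) \left(-74904\right) = 12077820576$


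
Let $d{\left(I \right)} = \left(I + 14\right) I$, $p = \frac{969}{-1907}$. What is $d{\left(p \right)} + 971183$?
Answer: $\frac{3531826754366}{3636649} \approx 9.7118 \cdot 10^{5}$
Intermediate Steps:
$p = - \frac{969}{1907}$ ($p = 969 \left(- \frac{1}{1907}\right) = - \frac{969}{1907} \approx -0.50813$)
$d{\left(I \right)} = I \left(14 + I\right)$ ($d{\left(I \right)} = \left(14 + I\right) I = I \left(14 + I\right)$)
$d{\left(p \right)} + 971183 = - \frac{969 \left(14 - \frac{969}{1907}\right)}{1907} + 971183 = \left(- \frac{969}{1907}\right) \frac{25729}{1907} + 971183 = - \frac{24931401}{3636649} + 971183 = \frac{3531826754366}{3636649}$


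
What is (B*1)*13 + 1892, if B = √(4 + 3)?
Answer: 1892 + 13*√7 ≈ 1926.4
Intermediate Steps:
B = √7 ≈ 2.6458
(B*1)*13 + 1892 = (√7*1)*13 + 1892 = √7*13 + 1892 = 13*√7 + 1892 = 1892 + 13*√7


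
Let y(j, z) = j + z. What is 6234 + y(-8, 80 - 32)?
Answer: 6274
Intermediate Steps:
6234 + y(-8, 80 - 32) = 6234 + (-8 + (80 - 32)) = 6234 + (-8 + 48) = 6234 + 40 = 6274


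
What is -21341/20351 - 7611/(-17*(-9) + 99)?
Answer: -53423131/1709484 ≈ -31.251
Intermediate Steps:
-21341/20351 - 7611/(-17*(-9) + 99) = -21341*1/20351 - 7611/(153 + 99) = -21341/20351 - 7611/252 = -21341/20351 - 7611*1/252 = -21341/20351 - 2537/84 = -53423131/1709484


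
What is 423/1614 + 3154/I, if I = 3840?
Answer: 559573/516480 ≈ 1.0834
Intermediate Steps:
423/1614 + 3154/I = 423/1614 + 3154/3840 = 423*(1/1614) + 3154*(1/3840) = 141/538 + 1577/1920 = 559573/516480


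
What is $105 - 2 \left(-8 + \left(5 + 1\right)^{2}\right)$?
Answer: $49$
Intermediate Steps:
$105 - 2 \left(-8 + \left(5 + 1\right)^{2}\right) = 105 - 2 \left(-8 + 6^{2}\right) = 105 - 2 \left(-8 + 36\right) = 105 - 2 \cdot 28 = 105 - 56 = 49$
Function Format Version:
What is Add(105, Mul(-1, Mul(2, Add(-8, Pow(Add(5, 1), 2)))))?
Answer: 49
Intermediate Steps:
Add(105, Mul(-1, Mul(2, Add(-8, Pow(Add(5, 1), 2))))) = Add(105, Mul(-1, Mul(2, Add(-8, Pow(6, 2))))) = Add(105, Mul(-1, Mul(2, Add(-8, 36)))) = Add(105, Mul(-1, Mul(2, 28))) = Add(105, Mul(-1, 56)) = Add(105, -56) = 49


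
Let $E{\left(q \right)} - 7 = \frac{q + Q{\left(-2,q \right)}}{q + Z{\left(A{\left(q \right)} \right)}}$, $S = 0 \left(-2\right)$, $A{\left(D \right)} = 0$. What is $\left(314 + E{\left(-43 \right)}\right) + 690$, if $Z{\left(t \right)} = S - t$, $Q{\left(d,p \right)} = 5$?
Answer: $\frac{43511}{43} \approx 1011.9$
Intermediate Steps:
$S = 0$
$Z{\left(t \right)} = - t$ ($Z{\left(t \right)} = 0 - t = - t$)
$E{\left(q \right)} = 7 + \frac{5 + q}{q}$ ($E{\left(q \right)} = 7 + \frac{q + 5}{q - 0} = 7 + \frac{5 + q}{q + 0} = 7 + \frac{5 + q}{q}$)
$\left(314 + E{\left(-43 \right)}\right) + 690 = \left(314 + \left(8 + \frac{5}{-43}\right)\right) + 690 = \left(314 + \left(8 + 5 \left(- \frac{1}{43}\right)\right)\right) + 690 = \left(314 + \left(8 - \frac{5}{43}\right)\right) + 690 = \left(314 + \frac{339}{43}\right) + 690 = \frac{13841}{43} + 690 = \frac{43511}{43}$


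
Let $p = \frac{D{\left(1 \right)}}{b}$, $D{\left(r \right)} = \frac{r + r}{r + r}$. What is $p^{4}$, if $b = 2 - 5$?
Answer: $\frac{1}{81} \approx 0.012346$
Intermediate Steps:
$D{\left(r \right)} = 1$ ($D{\left(r \right)} = \frac{2 r}{2 r} = 2 r \frac{1}{2 r} = 1$)
$b = -3$ ($b = 2 - 5 = -3$)
$p = - \frac{1}{3}$ ($p = 1 \frac{1}{-3} = 1 \left(- \frac{1}{3}\right) = - \frac{1}{3} \approx -0.33333$)
$p^{4} = \left(- \frac{1}{3}\right)^{4} = \frac{1}{81}$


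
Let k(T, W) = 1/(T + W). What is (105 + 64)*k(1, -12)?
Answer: -169/11 ≈ -15.364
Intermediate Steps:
(105 + 64)*k(1, -12) = (105 + 64)/(1 - 12) = 169/(-11) = 169*(-1/11) = -169/11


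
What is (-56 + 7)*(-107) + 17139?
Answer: 22382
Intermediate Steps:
(-56 + 7)*(-107) + 17139 = -49*(-107) + 17139 = 5243 + 17139 = 22382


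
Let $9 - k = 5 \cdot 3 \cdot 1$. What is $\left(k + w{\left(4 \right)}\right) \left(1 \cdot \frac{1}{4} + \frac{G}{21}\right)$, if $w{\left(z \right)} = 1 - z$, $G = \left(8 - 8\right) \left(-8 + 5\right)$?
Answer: $- \frac{9}{4} \approx -2.25$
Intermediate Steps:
$G = 0$ ($G = 0 \left(-3\right) = 0$)
$k = -6$ ($k = 9 - 5 \cdot 3 \cdot 1 = 9 - 15 \cdot 1 = 9 - 15 = -6$)
$\left(k + w{\left(4 \right)}\right) \left(1 \cdot \frac{1}{4} + \frac{G}{21}\right) = \left(-6 + \left(1 - 4\right)\right) \left(1 \cdot \frac{1}{4} + \frac{0}{21}\right) = \left(-6 + \left(1 - 4\right)\right) \left(1 \cdot \frac{1}{4} + 0 \cdot \frac{1}{21}\right) = \left(-6 - 3\right) \left(\frac{1}{4} + 0\right) = \left(-9\right) \frac{1}{4} = - \frac{9}{4}$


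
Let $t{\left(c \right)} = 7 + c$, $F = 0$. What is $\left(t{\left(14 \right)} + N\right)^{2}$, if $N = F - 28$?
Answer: $49$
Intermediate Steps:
$N = -28$ ($N = 0 - 28 = -28$)
$\left(t{\left(14 \right)} + N\right)^{2} = \left(\left(7 + 14\right) - 28\right)^{2} = \left(21 - 28\right)^{2} = \left(-7\right)^{2} = 49$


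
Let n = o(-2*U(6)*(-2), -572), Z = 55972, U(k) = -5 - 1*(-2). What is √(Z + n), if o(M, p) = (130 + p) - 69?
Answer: √55461 ≈ 235.50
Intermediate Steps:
U(k) = -3 (U(k) = -5 + 2 = -3)
o(M, p) = 61 + p
n = -511 (n = 61 - 572 = -511)
√(Z + n) = √(55972 - 511) = √55461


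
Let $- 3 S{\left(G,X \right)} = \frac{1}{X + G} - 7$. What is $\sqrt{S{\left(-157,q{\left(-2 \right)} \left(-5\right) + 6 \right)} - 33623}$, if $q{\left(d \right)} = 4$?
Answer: $\frac{i \sqrt{983101857}}{171} \approx 183.36 i$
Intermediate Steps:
$S{\left(G,X \right)} = \frac{7}{3} - \frac{1}{3 \left(G + X\right)}$ ($S{\left(G,X \right)} = - \frac{\frac{1}{X + G} - 7}{3} = - \frac{\frac{1}{G + X} - 7}{3} = - \frac{-7 + \frac{1}{G + X}}{3} = \frac{7}{3} - \frac{1}{3 \left(G + X\right)}$)
$\sqrt{S{\left(-157,q{\left(-2 \right)} \left(-5\right) + 6 \right)} - 33623} = \sqrt{\frac{-1 + 7 \left(-157\right) + 7 \left(4 \left(-5\right) + 6\right)}{3 \left(-157 + \left(4 \left(-5\right) + 6\right)\right)} - 33623} = \sqrt{\frac{-1 - 1099 + 7 \left(-20 + 6\right)}{3 \left(-157 + \left(-20 + 6\right)\right)} - 33623} = \sqrt{\frac{-1 - 1099 + 7 \left(-14\right)}{3 \left(-157 - 14\right)} - 33623} = \sqrt{\frac{-1 - 1099 - 98}{3 \left(-171\right)} - 33623} = \sqrt{\frac{1}{3} \left(- \frac{1}{171}\right) \left(-1198\right) - 33623} = \sqrt{\frac{1198}{513} - 33623} = \sqrt{- \frac{17247401}{513}} = \frac{i \sqrt{983101857}}{171}$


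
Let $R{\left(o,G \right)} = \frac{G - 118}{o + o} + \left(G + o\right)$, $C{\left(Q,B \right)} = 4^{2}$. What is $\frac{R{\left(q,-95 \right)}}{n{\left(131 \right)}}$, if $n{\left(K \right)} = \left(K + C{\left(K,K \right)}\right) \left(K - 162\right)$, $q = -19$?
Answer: $\frac{1373}{57722} \approx 0.023786$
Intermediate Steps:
$C{\left(Q,B \right)} = 16$
$R{\left(o,G \right)} = G + o + \frac{-118 + G}{2 o}$ ($R{\left(o,G \right)} = \frac{-118 + G}{2 o} + \left(G + o\right) = G + o + \frac{-118 + G}{2 o}$)
$n{\left(K \right)} = \left(-162 + K\right) \left(16 + K\right)$ ($n{\left(K \right)} = \left(K + 16\right) \left(K - 162\right) = \left(16 + K\right) \left(-162 + K\right) = \left(-162 + K\right) \left(16 + K\right)$)
$\frac{R{\left(q,-95 \right)}}{n{\left(131 \right)}} = \frac{\frac{1}{-19} \left(-59 + \frac{1}{2} \left(-95\right) - 19 \left(-95 - 19\right)\right)}{-2592 + 131^{2} - 19126} = \frac{\left(- \frac{1}{19}\right) \left(-59 - \frac{95}{2} - -2166\right)}{-2592 + 17161 - 19126} = \frac{\left(- \frac{1}{19}\right) \left(-59 - \frac{95}{2} + 2166\right)}{-4557} = \left(- \frac{1}{19}\right) \frac{4119}{2} \left(- \frac{1}{4557}\right) = \left(- \frac{4119}{38}\right) \left(- \frac{1}{4557}\right) = \frac{1373}{57722}$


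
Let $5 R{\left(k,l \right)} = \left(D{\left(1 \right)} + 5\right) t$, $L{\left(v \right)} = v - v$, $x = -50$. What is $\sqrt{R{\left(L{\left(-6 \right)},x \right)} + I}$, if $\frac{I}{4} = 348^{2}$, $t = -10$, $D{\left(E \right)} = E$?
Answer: $2 \sqrt{121101} \approx 695.99$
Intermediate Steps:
$L{\left(v \right)} = 0$
$R{\left(k,l \right)} = -12$ ($R{\left(k,l \right)} = \frac{\left(1 + 5\right) \left(-10\right)}{5} = \frac{6 \left(-10\right)}{5} = \frac{1}{5} \left(-60\right) = -12$)
$I = 484416$ ($I = 4 \cdot 348^{2} = 4 \cdot 121104 = 484416$)
$\sqrt{R{\left(L{\left(-6 \right)},x \right)} + I} = \sqrt{-12 + 484416} = \sqrt{484404} = 2 \sqrt{121101}$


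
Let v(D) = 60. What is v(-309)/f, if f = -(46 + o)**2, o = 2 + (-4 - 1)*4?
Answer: -15/196 ≈ -0.076531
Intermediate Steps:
o = -18 (o = 2 - 5*4 = 2 - 20 = -18)
f = -784 (f = -(46 - 18)**2 = -1*28**2 = -1*784 = -784)
v(-309)/f = 60/(-784) = 60*(-1/784) = -15/196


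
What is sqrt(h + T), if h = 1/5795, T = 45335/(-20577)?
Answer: 2*I*sqrt(60091652355)/330315 ≈ 1.4843*I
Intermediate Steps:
T = -45335/20577 (T = 45335*(-1/20577) = -45335/20577 ≈ -2.2032)
h = 1/5795 ≈ 0.00017256
sqrt(h + T) = sqrt(1/5795 - 45335/20577) = sqrt(-13826092/6275985) = 2*I*sqrt(60091652355)/330315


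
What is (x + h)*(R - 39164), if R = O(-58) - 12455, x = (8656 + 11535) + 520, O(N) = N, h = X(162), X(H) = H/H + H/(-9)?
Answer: -1069403838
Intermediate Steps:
X(H) = 1 - H/9 (X(H) = 1 + H*(-⅑) = 1 - H/9)
h = -17 (h = 1 - ⅑*162 = 1 - 18 = -17)
x = 20711 (x = 20191 + 520 = 20711)
R = -12513 (R = -58 - 12455 = -12513)
(x + h)*(R - 39164) = (20711 - 17)*(-12513 - 39164) = 20694*(-51677) = -1069403838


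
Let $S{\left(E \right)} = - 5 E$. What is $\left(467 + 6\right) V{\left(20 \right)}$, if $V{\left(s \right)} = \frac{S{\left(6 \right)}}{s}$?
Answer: $- \frac{1419}{2} \approx -709.5$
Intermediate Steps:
$V{\left(s \right)} = - \frac{30}{s}$ ($V{\left(s \right)} = \frac{\left(-5\right) 6}{s} = - \frac{30}{s}$)
$\left(467 + 6\right) V{\left(20 \right)} = \left(467 + 6\right) \left(- \frac{30}{20}\right) = 473 \left(\left(-30\right) \frac{1}{20}\right) = 473 \left(- \frac{3}{2}\right) = - \frac{1419}{2}$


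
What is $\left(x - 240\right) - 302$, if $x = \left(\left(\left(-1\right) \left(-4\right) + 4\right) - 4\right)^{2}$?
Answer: $-526$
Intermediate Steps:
$x = 16$ ($x = \left(\left(4 + 4\right) - 4\right)^{2} = \left(8 - 4\right)^{2} = 4^{2} = 16$)
$\left(x - 240\right) - 302 = \left(16 - 240\right) - 302 = -224 - 302 = -526$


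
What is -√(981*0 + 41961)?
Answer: -√41961 ≈ -204.84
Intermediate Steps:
-√(981*0 + 41961) = -√(0 + 41961) = -√41961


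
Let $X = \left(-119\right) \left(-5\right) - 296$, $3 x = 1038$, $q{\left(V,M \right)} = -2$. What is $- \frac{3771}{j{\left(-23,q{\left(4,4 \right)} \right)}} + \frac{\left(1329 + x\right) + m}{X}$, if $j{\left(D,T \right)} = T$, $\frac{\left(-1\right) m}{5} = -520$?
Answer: $\frac{1136079}{598} \approx 1899.8$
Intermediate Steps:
$m = 2600$ ($m = \left(-5\right) \left(-520\right) = 2600$)
$x = 346$ ($x = \frac{1}{3} \cdot 1038 = 346$)
$X = 299$ ($X = 595 - 296 = 299$)
$- \frac{3771}{j{\left(-23,q{\left(4,4 \right)} \right)}} + \frac{\left(1329 + x\right) + m}{X} = - \frac{3771}{-2} + \frac{\left(1329 + 346\right) + 2600}{299} = \left(-3771\right) \left(- \frac{1}{2}\right) + \left(1675 + 2600\right) \frac{1}{299} = \frac{3771}{2} + 4275 \cdot \frac{1}{299} = \frac{3771}{2} + \frac{4275}{299} = \frac{1136079}{598}$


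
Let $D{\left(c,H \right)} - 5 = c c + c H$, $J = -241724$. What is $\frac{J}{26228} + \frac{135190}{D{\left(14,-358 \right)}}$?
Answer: $- \frac{1177174371}{31545727} \approx -37.316$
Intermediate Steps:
$D{\left(c,H \right)} = 5 + c^{2} + H c$ ($D{\left(c,H \right)} = 5 + \left(c c + c H\right) = 5 + \left(c^{2} + H c\right) = 5 + c^{2} + H c$)
$\frac{J}{26228} + \frac{135190}{D{\left(14,-358 \right)}} = - \frac{241724}{26228} + \frac{135190}{5 + 14^{2} - 5012} = \left(-241724\right) \frac{1}{26228} + \frac{135190}{5 + 196 - 5012} = - \frac{60431}{6557} + \frac{135190}{-4811} = - \frac{60431}{6557} + 135190 \left(- \frac{1}{4811}\right) = - \frac{60431}{6557} - \frac{135190}{4811} = - \frac{1177174371}{31545727}$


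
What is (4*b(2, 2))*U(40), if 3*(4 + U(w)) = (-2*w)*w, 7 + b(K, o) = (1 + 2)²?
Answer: -25696/3 ≈ -8565.3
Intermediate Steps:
b(K, o) = 2 (b(K, o) = -7 + (1 + 2)² = -7 + 3² = -7 + 9 = 2)
U(w) = -4 - 2*w²/3 (U(w) = -4 + ((-2*w)*w)/3 = -4 + (-2*w²)/3 = -4 - 2*w²/3)
(4*b(2, 2))*U(40) = (4*2)*(-4 - ⅔*40²) = 8*(-4 - ⅔*1600) = 8*(-4 - 3200/3) = 8*(-3212/3) = -25696/3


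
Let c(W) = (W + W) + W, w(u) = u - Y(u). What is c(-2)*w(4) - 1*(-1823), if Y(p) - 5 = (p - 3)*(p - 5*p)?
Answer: 1733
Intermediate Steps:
Y(p) = 5 - 4*p*(-3 + p) (Y(p) = 5 + (p - 3)*(p - 5*p) = 5 + (-3 + p)*(-4*p) = 5 - 4*p*(-3 + p))
w(u) = -5 - 11*u + 4*u² (w(u) = u - (5 - 4*u² + 12*u) = u + (-5 - 12*u + 4*u²) = -5 - 11*u + 4*u²)
c(W) = 3*W (c(W) = 2*W + W = 3*W)
c(-2)*w(4) - 1*(-1823) = (3*(-2))*(-5 - 11*4 + 4*4²) - 1*(-1823) = -6*(-5 - 44 + 4*16) + 1823 = -6*(-5 - 44 + 64) + 1823 = -6*15 + 1823 = -90 + 1823 = 1733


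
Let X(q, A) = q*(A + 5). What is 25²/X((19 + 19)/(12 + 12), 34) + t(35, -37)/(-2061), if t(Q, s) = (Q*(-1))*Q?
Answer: 5455075/509067 ≈ 10.716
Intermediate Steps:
t(Q, s) = -Q² (t(Q, s) = (-Q)*Q = -Q²)
X(q, A) = q*(5 + A)
25²/X((19 + 19)/(12 + 12), 34) + t(35, -37)/(-2061) = 25²/((((19 + 19)/(12 + 12))*(5 + 34))) - 1*35²/(-2061) = 625/(((38/24)*39)) - 1*1225*(-1/2061) = 625/(((38*(1/24))*39)) - 1225*(-1/2061) = 625/(((19/12)*39)) + 1225/2061 = 625/(247/4) + 1225/2061 = 625*(4/247) + 1225/2061 = 2500/247 + 1225/2061 = 5455075/509067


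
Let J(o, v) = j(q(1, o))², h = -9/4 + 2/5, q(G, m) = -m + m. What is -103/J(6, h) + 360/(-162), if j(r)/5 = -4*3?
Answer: -2701/1200 ≈ -2.2508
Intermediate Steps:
q(G, m) = 0
h = -37/20 (h = -9*¼ + 2*(⅕) = -9/4 + ⅖ = -37/20 ≈ -1.8500)
j(r) = -60 (j(r) = 5*(-4*3) = 5*(-12) = -60)
J(o, v) = 3600 (J(o, v) = (-60)² = 3600)
-103/J(6, h) + 360/(-162) = -103/3600 + 360/(-162) = -103*1/3600 + 360*(-1/162) = -103/3600 - 20/9 = -2701/1200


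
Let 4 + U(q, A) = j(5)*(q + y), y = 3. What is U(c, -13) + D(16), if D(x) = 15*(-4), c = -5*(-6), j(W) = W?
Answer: 101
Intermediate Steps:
c = 30
U(q, A) = 11 + 5*q (U(q, A) = -4 + 5*(q + 3) = -4 + 5*(3 + q) = -4 + (15 + 5*q) = 11 + 5*q)
D(x) = -60
U(c, -13) + D(16) = (11 + 5*30) - 60 = (11 + 150) - 60 = 161 - 60 = 101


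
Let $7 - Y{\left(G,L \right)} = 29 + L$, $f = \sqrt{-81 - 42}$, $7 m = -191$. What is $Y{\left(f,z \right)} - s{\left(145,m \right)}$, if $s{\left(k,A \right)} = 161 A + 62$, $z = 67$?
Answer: $4242$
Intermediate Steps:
$m = - \frac{191}{7}$ ($m = \frac{1}{7} \left(-191\right) = - \frac{191}{7} \approx -27.286$)
$f = i \sqrt{123}$ ($f = \sqrt{-123} = i \sqrt{123} \approx 11.091 i$)
$s{\left(k,A \right)} = 62 + 161 A$
$Y{\left(G,L \right)} = -22 - L$ ($Y{\left(G,L \right)} = 7 - \left(29 + L\right) = -22 - L$)
$Y{\left(f,z \right)} - s{\left(145,m \right)} = \left(-22 - 67\right) - \left(62 + 161 \left(- \frac{191}{7}\right)\right) = \left(-22 - 67\right) - \left(62 - 4393\right) = -89 - -4331 = -89 + 4331 = 4242$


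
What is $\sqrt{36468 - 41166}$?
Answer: $9 i \sqrt{58} \approx 68.542 i$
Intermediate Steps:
$\sqrt{36468 - 41166} = \sqrt{-4698} = 9 i \sqrt{58}$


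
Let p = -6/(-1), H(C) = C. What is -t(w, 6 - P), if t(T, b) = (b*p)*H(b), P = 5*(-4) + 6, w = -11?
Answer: -2400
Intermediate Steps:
p = 6 (p = -6*(-1) = 6)
P = -14 (P = -20 + 6 = -14)
t(T, b) = 6*b² (t(T, b) = (b*6)*b = (6*b)*b = 6*b²)
-t(w, 6 - P) = -6*(6 - 1*(-14))² = -6*(6 + 14)² = -6*20² = -6*400 = -1*2400 = -2400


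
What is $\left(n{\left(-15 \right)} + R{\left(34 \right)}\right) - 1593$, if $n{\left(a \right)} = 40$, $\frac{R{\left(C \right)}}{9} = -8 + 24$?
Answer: $-1409$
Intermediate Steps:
$R{\left(C \right)} = 144$ ($R{\left(C \right)} = 9 \left(-8 + 24\right) = 9 \cdot 16 = 144$)
$\left(n{\left(-15 \right)} + R{\left(34 \right)}\right) - 1593 = \left(40 + 144\right) - 1593 = 184 - 1593 = -1409$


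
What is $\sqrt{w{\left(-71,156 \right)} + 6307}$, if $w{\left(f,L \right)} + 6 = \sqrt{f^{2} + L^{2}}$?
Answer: $\sqrt{6301 + \sqrt{29377}} \approx 80.451$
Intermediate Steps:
$w{\left(f,L \right)} = -6 + \sqrt{L^{2} + f^{2}}$ ($w{\left(f,L \right)} = -6 + \sqrt{f^{2} + L^{2}} = -6 + \sqrt{L^{2} + f^{2}}$)
$\sqrt{w{\left(-71,156 \right)} + 6307} = \sqrt{\left(-6 + \sqrt{156^{2} + \left(-71\right)^{2}}\right) + 6307} = \sqrt{\left(-6 + \sqrt{24336 + 5041}\right) + 6307} = \sqrt{\left(-6 + \sqrt{29377}\right) + 6307} = \sqrt{6301 + \sqrt{29377}}$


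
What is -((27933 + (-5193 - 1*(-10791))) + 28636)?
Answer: -62167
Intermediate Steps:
-((27933 + (-5193 - 1*(-10791))) + 28636) = -((27933 + (-5193 + 10791)) + 28636) = -((27933 + 5598) + 28636) = -(33531 + 28636) = -1*62167 = -62167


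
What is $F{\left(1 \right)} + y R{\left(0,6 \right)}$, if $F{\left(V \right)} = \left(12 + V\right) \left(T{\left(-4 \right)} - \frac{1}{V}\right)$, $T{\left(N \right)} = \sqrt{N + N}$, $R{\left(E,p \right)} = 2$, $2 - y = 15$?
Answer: $-39 + 26 i \sqrt{2} \approx -39.0 + 36.77 i$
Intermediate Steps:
$y = -13$ ($y = 2 - 15 = -13$)
$T{\left(N \right)} = \sqrt{2} \sqrt{N}$ ($T{\left(N \right)} = \sqrt{2 N} = \sqrt{2} \sqrt{N}$)
$F{\left(V \right)} = \left(12 + V\right) \left(- \frac{1}{V} + 2 i \sqrt{2}\right)$ ($F{\left(V \right)} = \left(12 + V\right) \left(\sqrt{2} \sqrt{-4} - \frac{1}{V}\right) = \left(12 + V\right) \left(\sqrt{2} \cdot 2 i - \frac{1}{V}\right) = \left(12 + V\right) \left(2 i \sqrt{2} - \frac{1}{V}\right) = \left(12 + V\right) \left(- \frac{1}{V} + 2 i \sqrt{2}\right)$)
$F{\left(1 \right)} + y R{\left(0,6 \right)} = \left(-1 - \frac{12}{1} + 24 i \sqrt{2} + 2 i 1 \sqrt{2}\right) - 26 = \left(-1 - 12 + 24 i \sqrt{2} + 2 i \sqrt{2}\right) - 26 = \left(-13 + 26 i \sqrt{2}\right) - 26 = -39 + 26 i \sqrt{2}$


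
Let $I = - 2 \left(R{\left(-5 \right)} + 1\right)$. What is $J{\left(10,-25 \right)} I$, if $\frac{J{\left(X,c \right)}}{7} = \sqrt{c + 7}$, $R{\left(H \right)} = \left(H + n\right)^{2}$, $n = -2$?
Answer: $- 2100 i \sqrt{2} \approx - 2969.8 i$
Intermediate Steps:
$R{\left(H \right)} = \left(-2 + H\right)^{2}$ ($R{\left(H \right)} = \left(H - 2\right)^{2} = \left(-2 + H\right)^{2}$)
$J{\left(X,c \right)} = 7 \sqrt{7 + c}$ ($J{\left(X,c \right)} = 7 \sqrt{c + 7} = 7 \sqrt{7 + c}$)
$I = -100$ ($I = - 2 \left(\left(-2 - 5\right)^{2} + 1\right) = - 2 \left(\left(-7\right)^{2} + 1\right) = - 2 \left(49 + 1\right) = \left(-2\right) 50 = -100$)
$J{\left(10,-25 \right)} I = 7 \sqrt{7 - 25} \left(-100\right) = 7 \sqrt{-18} \left(-100\right) = 7 \cdot 3 i \sqrt{2} \left(-100\right) = 21 i \sqrt{2} \left(-100\right) = - 2100 i \sqrt{2}$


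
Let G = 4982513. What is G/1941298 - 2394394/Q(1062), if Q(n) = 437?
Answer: -273297348543/49902778 ≈ -5476.6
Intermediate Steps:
G/1941298 - 2394394/Q(1062) = 4982513/1941298 - 2394394/437 = 4982513*(1/1941298) - 2394394*1/437 = 293089/114194 - 2394394/437 = -273297348543/49902778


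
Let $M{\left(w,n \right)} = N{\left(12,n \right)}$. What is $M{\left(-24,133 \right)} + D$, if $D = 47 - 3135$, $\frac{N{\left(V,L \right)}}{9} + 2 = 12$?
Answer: $-2998$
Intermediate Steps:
$N{\left(V,L \right)} = 90$ ($N{\left(V,L \right)} = -18 + 9 \cdot 12 = -18 + 108 = 90$)
$D = -3088$ ($D = 47 - 3135 = -3088$)
$M{\left(w,n \right)} = 90$
$M{\left(-24,133 \right)} + D = 90 - 3088 = -2998$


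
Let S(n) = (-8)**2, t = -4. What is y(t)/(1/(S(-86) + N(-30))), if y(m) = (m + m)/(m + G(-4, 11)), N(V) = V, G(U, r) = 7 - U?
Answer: -272/7 ≈ -38.857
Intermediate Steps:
S(n) = 64
y(m) = 2*m/(11 + m) (y(m) = (m + m)/(m + (7 - 1*(-4))) = (2*m)/(m + (7 + 4)) = (2*m)/(m + 11) = (2*m)/(11 + m) = 2*m/(11 + m))
y(t)/(1/(S(-86) + N(-30))) = (2*(-4)/(11 - 4))/(1/(64 - 30)) = (2*(-4)/7)/(1/34) = (2*(-4)*(1/7))/(1/34) = -8/7*34 = -272/7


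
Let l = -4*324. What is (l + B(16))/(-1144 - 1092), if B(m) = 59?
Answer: 1237/2236 ≈ 0.55322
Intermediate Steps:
l = -1296
(l + B(16))/(-1144 - 1092) = (-1296 + 59)/(-1144 - 1092) = -1237/(-2236) = -1237*(-1/2236) = 1237/2236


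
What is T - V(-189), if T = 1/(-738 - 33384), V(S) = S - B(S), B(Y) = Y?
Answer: -1/34122 ≈ -2.9307e-5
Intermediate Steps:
V(S) = 0 (V(S) = S - S = 0)
T = -1/34122 (T = 1/(-34122) = -1/34122 ≈ -2.9307e-5)
T - V(-189) = -1/34122 - 1*0 = -1/34122 + 0 = -1/34122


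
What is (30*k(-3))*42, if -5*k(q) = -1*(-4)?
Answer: -1008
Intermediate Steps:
k(q) = -⅘ (k(q) = -(-1)*(-4)/5 = -⅕*4 = -⅘)
(30*k(-3))*42 = (30*(-⅘))*42 = -24*42 = -1008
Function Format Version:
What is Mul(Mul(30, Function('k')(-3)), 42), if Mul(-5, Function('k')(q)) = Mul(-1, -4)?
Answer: -1008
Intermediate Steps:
Function('k')(q) = Rational(-4, 5) (Function('k')(q) = Mul(Rational(-1, 5), Mul(-1, -4)) = Mul(Rational(-1, 5), 4) = Rational(-4, 5))
Mul(Mul(30, Function('k')(-3)), 42) = Mul(Mul(30, Rational(-4, 5)), 42) = Mul(-24, 42) = -1008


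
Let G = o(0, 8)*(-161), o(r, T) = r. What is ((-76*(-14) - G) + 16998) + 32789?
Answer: 50851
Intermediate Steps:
G = 0 (G = 0*(-161) = 0)
((-76*(-14) - G) + 16998) + 32789 = ((-76*(-14) - 1*0) + 16998) + 32789 = ((1064 + 0) + 16998) + 32789 = (1064 + 16998) + 32789 = 18062 + 32789 = 50851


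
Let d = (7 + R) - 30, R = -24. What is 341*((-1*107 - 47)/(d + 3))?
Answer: 2387/2 ≈ 1193.5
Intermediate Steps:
d = -47 (d = (7 - 24) - 30 = -17 - 30 = -47)
341*((-1*107 - 47)/(d + 3)) = 341*((-1*107 - 47)/(-47 + 3)) = 341*((-107 - 47)/(-44)) = 341*(-154*(-1/44)) = 341*(7/2) = 2387/2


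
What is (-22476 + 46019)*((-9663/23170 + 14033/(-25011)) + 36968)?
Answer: 72050220981427793/82786410 ≈ 8.7032e+8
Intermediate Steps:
(-22476 + 46019)*((-9663/23170 + 14033/(-25011)) + 36968) = 23543*((-9663*1/23170 + 14033*(-1/25011)) + 36968) = 23543*((-9663/23170 - 14033/25011) + 36968) = 23543*(-80975129/82786410 + 36968) = 23543*(3060367029751/82786410) = 72050220981427793/82786410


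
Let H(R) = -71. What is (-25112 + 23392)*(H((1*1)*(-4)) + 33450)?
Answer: -57411880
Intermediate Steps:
(-25112 + 23392)*(H((1*1)*(-4)) + 33450) = (-25112 + 23392)*(-71 + 33450) = -1720*33379 = -57411880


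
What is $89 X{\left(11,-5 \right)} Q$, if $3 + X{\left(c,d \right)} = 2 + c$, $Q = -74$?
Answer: $-65860$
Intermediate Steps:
$X{\left(c,d \right)} = -1 + c$ ($X{\left(c,d \right)} = -3 + \left(2 + c\right) = -1 + c$)
$89 X{\left(11,-5 \right)} Q = 89 \left(-1 + 11\right) \left(-74\right) = 89 \cdot 10 \left(-74\right) = 890 \left(-74\right) = -65860$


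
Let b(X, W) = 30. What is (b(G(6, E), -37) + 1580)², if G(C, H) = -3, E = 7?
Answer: 2592100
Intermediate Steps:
(b(G(6, E), -37) + 1580)² = (30 + 1580)² = 1610² = 2592100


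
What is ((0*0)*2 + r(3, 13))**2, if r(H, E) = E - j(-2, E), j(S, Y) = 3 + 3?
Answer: 49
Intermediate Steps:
j(S, Y) = 6
r(H, E) = -6 + E (r(H, E) = E - 1*6 = E - 6 = -6 + E)
((0*0)*2 + r(3, 13))**2 = ((0*0)*2 + (-6 + 13))**2 = (0*2 + 7)**2 = (0 + 7)**2 = 7**2 = 49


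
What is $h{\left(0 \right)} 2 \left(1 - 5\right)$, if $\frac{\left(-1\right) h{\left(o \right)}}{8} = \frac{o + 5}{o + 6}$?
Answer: $\frac{160}{3} \approx 53.333$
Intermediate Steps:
$h{\left(o \right)} = - \frac{8 \left(5 + o\right)}{6 + o}$ ($h{\left(o \right)} = - 8 \frac{o + 5}{o + 6} = - 8 \frac{5 + o}{6 + o} = - \frac{8 \left(5 + o\right)}{6 + o}$)
$h{\left(0 \right)} 2 \left(1 - 5\right) = \frac{8 \left(-5 - 0\right)}{6 + 0} \cdot 2 \left(1 - 5\right) = \frac{8 \left(-5 + 0\right)}{6} \cdot 2 \left(1 - 5\right) = 8 \cdot \frac{1}{6} \left(-5\right) 2 \left(-4\right) = \left(- \frac{20}{3}\right) 2 \left(-4\right) = \left(- \frac{40}{3}\right) \left(-4\right) = \frac{160}{3}$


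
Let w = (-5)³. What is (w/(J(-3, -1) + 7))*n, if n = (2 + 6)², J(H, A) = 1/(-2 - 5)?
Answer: -3500/3 ≈ -1166.7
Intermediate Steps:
J(H, A) = -⅐ (J(H, A) = 1/(-7) = -⅐)
n = 64 (n = 8² = 64)
w = -125
(w/(J(-3, -1) + 7))*n = (-125/(-⅐ + 7))*64 = (-125/(48/7))*64 = ((7/48)*(-125))*64 = -875/48*64 = -3500/3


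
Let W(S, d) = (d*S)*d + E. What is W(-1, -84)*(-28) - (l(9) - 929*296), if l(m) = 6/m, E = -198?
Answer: 1434286/3 ≈ 4.7810e+5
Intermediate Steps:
W(S, d) = -198 + S*d² (W(S, d) = (d*S)*d - 198 = (S*d)*d - 198 = S*d² - 198 = -198 + S*d²)
W(-1, -84)*(-28) - (l(9) - 929*296) = (-198 - 1*(-84)²)*(-28) - (6/9 - 929*296) = (-198 - 1*7056)*(-28) - (6*(⅑) - 274984) = (-198 - 7056)*(-28) - (⅔ - 274984) = -7254*(-28) - 1*(-824950/3) = 203112 + 824950/3 = 1434286/3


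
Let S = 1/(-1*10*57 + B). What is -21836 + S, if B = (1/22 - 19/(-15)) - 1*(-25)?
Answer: -3917749942/179417 ≈ -21836.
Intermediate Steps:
B = 8683/330 (B = (1*(1/22) - 19*(-1/15)) + 25 = (1/22 + 19/15) + 25 = 433/330 + 25 = 8683/330 ≈ 26.312)
S = -330/179417 (S = 1/(-1*10*57 + 8683/330) = 1/(-10*57 + 8683/330) = 1/(-570 + 8683/330) = 1/(-179417/330) = -330/179417 ≈ -0.0018393)
-21836 + S = -21836 - 330/179417 = -3917749942/179417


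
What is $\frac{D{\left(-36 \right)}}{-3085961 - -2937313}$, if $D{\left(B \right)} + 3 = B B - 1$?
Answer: $- \frac{19}{2186} \approx -0.0086917$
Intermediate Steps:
$D{\left(B \right)} = -4 + B^{2}$ ($D{\left(B \right)} = -3 + \left(B B - 1\right) = -3 + \left(B^{2} - 1\right) = -3 + \left(-1 + B^{2}\right) = -4 + B^{2}$)
$\frac{D{\left(-36 \right)}}{-3085961 - -2937313} = \frac{-4 + \left(-36\right)^{2}}{-3085961 - -2937313} = \frac{-4 + 1296}{-3085961 + 2937313} = \frac{1292}{-148648} = 1292 \left(- \frac{1}{148648}\right) = - \frac{19}{2186}$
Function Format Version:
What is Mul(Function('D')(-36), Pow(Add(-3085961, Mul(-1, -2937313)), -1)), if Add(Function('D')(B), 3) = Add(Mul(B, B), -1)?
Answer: Rational(-19, 2186) ≈ -0.0086917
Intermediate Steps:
Function('D')(B) = Add(-4, Pow(B, 2)) (Function('D')(B) = Add(-3, Add(Mul(B, B), -1)) = Add(-3, Add(Pow(B, 2), -1)) = Add(-3, Add(-1, Pow(B, 2))) = Add(-4, Pow(B, 2)))
Mul(Function('D')(-36), Pow(Add(-3085961, Mul(-1, -2937313)), -1)) = Mul(Add(-4, Pow(-36, 2)), Pow(Add(-3085961, Mul(-1, -2937313)), -1)) = Mul(Add(-4, 1296), Pow(Add(-3085961, 2937313), -1)) = Mul(1292, Pow(-148648, -1)) = Mul(1292, Rational(-1, 148648)) = Rational(-19, 2186)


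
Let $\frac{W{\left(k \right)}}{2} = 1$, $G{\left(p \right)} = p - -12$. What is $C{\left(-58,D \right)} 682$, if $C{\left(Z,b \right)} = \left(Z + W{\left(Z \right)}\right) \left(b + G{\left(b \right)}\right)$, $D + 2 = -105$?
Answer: $7714784$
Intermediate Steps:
$G{\left(p \right)} = 12 + p$ ($G{\left(p \right)} = p + 12 = 12 + p$)
$D = -107$ ($D = -2 - 105 = -107$)
$W{\left(k \right)} = 2$ ($W{\left(k \right)} = 2 \cdot 1 = 2$)
$C{\left(Z,b \right)} = \left(2 + Z\right) \left(12 + 2 b\right)$ ($C{\left(Z,b \right)} = \left(Z + 2\right) \left(b + \left(12 + b\right)\right) = \left(2 + Z\right) \left(12 + 2 b\right)$)
$C{\left(-58,D \right)} 682 = \left(24 + 4 \left(-107\right) - -6206 - 58 \left(12 - 107\right)\right) 682 = \left(24 - 428 + 6206 - -5510\right) 682 = \left(24 - 428 + 6206 + 5510\right) 682 = 11312 \cdot 682 = 7714784$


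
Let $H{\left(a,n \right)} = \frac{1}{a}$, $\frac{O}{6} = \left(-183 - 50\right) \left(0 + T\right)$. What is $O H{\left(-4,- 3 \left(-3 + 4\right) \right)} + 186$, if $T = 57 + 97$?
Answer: $54009$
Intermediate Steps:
$T = 154$
$O = -215292$ ($O = 6 \left(-183 - 50\right) \left(0 + 154\right) = 6 \left(\left(-233\right) 154\right) = 6 \left(-35882\right) = -215292$)
$O H{\left(-4,- 3 \left(-3 + 4\right) \right)} + 186 = - \frac{215292}{-4} + 186 = \left(-215292\right) \left(- \frac{1}{4}\right) + 186 = 53823 + 186 = 54009$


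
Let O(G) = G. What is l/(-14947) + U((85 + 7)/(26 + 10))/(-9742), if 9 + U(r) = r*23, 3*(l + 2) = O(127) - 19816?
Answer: 284454907/655261533 ≈ 0.43411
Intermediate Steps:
l = -6565 (l = -2 + (127 - 19816)/3 = -2 + (⅓)*(-19689) = -2 - 6563 = -6565)
U(r) = -9 + 23*r (U(r) = -9 + r*23 = -9 + 23*r)
l/(-14947) + U((85 + 7)/(26 + 10))/(-9742) = -6565/(-14947) + (-9 + 23*((85 + 7)/(26 + 10)))/(-9742) = -6565*(-1/14947) + (-9 + 23*(92/36))*(-1/9742) = 6565/14947 + (-9 + 23*(92*(1/36)))*(-1/9742) = 6565/14947 + (-9 + 23*(23/9))*(-1/9742) = 6565/14947 + (-9 + 529/9)*(-1/9742) = 6565/14947 + (448/9)*(-1/9742) = 6565/14947 - 224/43839 = 284454907/655261533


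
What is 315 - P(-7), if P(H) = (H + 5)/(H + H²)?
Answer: 6616/21 ≈ 315.05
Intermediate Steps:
P(H) = (5 + H)/(H + H²)
315 - P(-7) = 315 - (5 - 7)/((-7)*(1 - 7)) = 315 - (-1)*(-2)/(7*(-6)) = 315 - (-1)*(-1)*(-2)/(7*6) = 315 - 1*(-1/21) = 315 + 1/21 = 6616/21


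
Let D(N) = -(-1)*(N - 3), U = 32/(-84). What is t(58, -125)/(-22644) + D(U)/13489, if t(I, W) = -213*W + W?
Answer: -625686352/534528603 ≈ -1.1705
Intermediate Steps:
t(I, W) = -212*W
U = -8/21 (U = 32*(-1/84) = -8/21 ≈ -0.38095)
D(N) = -3 + N (D(N) = -(-1)*(-3 + N) = -(3 - N) = -3 + N)
t(58, -125)/(-22644) + D(U)/13489 = -212*(-125)/(-22644) + (-3 - 8/21)/13489 = 26500*(-1/22644) - 71/21*1/13489 = -6625/5661 - 71/283269 = -625686352/534528603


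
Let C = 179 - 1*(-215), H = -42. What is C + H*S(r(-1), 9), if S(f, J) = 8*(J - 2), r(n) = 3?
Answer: -1958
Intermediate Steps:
C = 394 (C = 179 + 215 = 394)
S(f, J) = -16 + 8*J (S(f, J) = 8*(-2 + J) = -16 + 8*J)
C + H*S(r(-1), 9) = 394 - 42*(-16 + 8*9) = 394 - 42*(-16 + 72) = 394 - 42*56 = 394 - 2352 = -1958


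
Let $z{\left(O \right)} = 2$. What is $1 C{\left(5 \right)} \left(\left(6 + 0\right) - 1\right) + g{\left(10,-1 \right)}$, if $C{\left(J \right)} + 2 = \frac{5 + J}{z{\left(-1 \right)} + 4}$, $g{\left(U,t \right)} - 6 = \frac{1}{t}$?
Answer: $\frac{10}{3} \approx 3.3333$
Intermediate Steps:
$g{\left(U,t \right)} = 6 + \frac{1}{t}$
$C{\left(J \right)} = - \frac{7}{6} + \frac{J}{6}$ ($C{\left(J \right)} = -2 + \frac{5 + J}{2 + 4} = -2 + \frac{5 + J}{6} = -2 + \left(5 + J\right) \frac{1}{6} = -2 + \left(\frac{5}{6} + \frac{J}{6}\right) = - \frac{7}{6} + \frac{J}{6}$)
$1 C{\left(5 \right)} \left(\left(6 + 0\right) - 1\right) + g{\left(10,-1 \right)} = 1 \left(- \frac{7}{6} + \frac{1}{6} \cdot 5\right) \left(\left(6 + 0\right) - 1\right) + \left(6 + \frac{1}{-1}\right) = 1 \left(- \frac{7}{6} + \frac{5}{6}\right) \left(6 - 1\right) + \left(6 - 1\right) = 1 \left(\left(- \frac{1}{3}\right) 5\right) + 5 = 1 \left(- \frac{5}{3}\right) + 5 = - \frac{5}{3} + 5 = \frac{10}{3}$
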